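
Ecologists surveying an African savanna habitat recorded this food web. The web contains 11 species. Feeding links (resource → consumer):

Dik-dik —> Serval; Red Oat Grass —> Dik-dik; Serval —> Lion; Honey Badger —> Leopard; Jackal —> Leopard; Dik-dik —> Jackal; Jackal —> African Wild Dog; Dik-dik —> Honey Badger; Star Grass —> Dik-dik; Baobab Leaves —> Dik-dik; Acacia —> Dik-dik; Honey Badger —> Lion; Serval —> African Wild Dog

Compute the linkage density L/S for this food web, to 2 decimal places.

L/S = 1.18

There are L = 13 links among S = 11 species.
L/S = 13/11 = 1.1818 ≈ 1.18.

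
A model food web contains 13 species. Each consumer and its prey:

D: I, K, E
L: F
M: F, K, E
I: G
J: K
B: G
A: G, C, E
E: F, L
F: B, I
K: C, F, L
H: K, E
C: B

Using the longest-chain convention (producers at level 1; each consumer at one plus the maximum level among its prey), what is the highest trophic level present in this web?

6

Producers (level 1): G.
G → B → F → L → K → M gives M level 6.
No species has a prey at level 6, so no species reaches level 7.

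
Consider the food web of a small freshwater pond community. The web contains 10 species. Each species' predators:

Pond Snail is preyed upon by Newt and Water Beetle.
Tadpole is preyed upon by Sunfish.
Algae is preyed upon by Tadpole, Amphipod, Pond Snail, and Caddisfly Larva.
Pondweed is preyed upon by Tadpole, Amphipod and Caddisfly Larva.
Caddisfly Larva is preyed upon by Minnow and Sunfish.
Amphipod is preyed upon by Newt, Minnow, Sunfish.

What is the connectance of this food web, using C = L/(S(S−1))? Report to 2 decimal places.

C = 0.17

The web has S = 10 species and L = 15 feeding links.
C = L / (S(S−1)) = 15 / 90 = 0.1667 ≈ 0.17.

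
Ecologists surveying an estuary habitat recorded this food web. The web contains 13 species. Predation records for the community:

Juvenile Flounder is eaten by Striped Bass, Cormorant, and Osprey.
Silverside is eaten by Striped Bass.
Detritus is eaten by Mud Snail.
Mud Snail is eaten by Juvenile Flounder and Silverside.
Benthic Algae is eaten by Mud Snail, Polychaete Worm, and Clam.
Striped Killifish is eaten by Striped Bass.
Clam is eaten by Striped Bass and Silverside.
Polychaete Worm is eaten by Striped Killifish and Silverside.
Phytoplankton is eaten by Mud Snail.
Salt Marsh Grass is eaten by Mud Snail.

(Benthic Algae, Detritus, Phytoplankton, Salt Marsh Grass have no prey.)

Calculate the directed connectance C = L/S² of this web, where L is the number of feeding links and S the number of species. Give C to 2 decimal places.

The web has S = 13 species and L = 17 feeding links.
C = L / S² = 17 / 169 = 0.1006 ≈ 0.10.

C = 0.10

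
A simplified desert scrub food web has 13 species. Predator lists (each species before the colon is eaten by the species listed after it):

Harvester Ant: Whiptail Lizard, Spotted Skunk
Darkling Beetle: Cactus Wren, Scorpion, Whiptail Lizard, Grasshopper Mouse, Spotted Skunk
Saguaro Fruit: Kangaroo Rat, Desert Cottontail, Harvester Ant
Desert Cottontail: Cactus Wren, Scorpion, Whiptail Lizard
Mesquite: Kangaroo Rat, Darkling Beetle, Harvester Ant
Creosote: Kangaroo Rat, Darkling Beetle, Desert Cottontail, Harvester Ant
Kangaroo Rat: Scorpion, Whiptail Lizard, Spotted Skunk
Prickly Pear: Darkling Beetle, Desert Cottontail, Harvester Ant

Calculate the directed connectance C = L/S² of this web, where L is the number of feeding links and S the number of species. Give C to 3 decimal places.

The web has S = 13 species and L = 26 feeding links.
C = L / S² = 26 / 169 = 0.1538 ≈ 0.154.

C = 0.154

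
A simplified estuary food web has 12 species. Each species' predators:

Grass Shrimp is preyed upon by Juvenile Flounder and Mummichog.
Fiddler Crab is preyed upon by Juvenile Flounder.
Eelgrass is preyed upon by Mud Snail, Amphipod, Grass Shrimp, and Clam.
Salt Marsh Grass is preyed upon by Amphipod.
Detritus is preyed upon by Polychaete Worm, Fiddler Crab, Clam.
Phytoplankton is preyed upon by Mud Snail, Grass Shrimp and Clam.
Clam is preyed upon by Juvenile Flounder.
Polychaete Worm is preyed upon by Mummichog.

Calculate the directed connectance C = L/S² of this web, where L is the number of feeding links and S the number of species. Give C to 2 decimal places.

C = 0.11

The web has S = 12 species and L = 16 feeding links.
C = L / S² = 16 / 144 = 0.1111 ≈ 0.11.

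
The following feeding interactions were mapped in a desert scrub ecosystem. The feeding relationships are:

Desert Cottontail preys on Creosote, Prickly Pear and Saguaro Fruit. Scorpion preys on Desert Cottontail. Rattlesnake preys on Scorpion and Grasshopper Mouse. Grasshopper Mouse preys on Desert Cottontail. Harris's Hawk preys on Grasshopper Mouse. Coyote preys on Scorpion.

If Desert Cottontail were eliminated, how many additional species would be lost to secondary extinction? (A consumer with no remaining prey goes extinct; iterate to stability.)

Remove Desert Cottontail.
Round 1: Scorpion (all prey gone), Grasshopper Mouse (all prey gone) → extinct.
Round 2: Harris's Hawk (all prey gone), Coyote (all prey gone), Rattlesnake (all prey gone) → extinct.
No further losses. Total secondary extinctions: 5.

5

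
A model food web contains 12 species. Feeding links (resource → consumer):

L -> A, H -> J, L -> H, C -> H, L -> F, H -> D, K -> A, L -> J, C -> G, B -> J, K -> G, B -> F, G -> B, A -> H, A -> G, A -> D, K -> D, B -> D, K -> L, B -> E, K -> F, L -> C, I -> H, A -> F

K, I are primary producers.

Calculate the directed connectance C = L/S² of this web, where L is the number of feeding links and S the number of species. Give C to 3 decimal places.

C = 0.167

The web has S = 12 species and L = 24 feeding links.
C = L / S² = 24 / 144 = 0.1667 ≈ 0.167.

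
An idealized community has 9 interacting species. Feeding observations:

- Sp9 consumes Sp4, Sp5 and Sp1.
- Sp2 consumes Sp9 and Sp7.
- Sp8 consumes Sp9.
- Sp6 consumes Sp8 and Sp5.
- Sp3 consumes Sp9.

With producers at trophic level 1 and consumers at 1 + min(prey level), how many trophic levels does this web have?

Producers (level 1): Sp1, Sp4, Sp7, Sp5.
Following each consumer down to its lowest-level prey: Sp1 → Sp9 → Sp8 (levels 1 through 3).
All prey of Sp8 (Sp9 2) are at level 2 or above, so Sp8 is at level 1 + 2 = 3.
Every consumer has at least one prey at level 2 or below, so none exceeds level 3.

3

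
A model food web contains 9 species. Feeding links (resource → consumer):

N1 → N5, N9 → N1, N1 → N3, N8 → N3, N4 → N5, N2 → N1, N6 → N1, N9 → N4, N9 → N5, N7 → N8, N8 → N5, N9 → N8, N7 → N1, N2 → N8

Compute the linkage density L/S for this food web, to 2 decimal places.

There are L = 14 links among S = 9 species.
L/S = 14/9 = 1.5556 ≈ 1.56.

L/S = 1.56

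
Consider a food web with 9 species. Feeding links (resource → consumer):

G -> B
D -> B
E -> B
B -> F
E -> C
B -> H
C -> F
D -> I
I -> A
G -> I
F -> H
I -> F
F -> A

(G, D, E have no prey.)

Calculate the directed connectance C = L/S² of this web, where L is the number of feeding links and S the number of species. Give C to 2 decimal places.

The web has S = 9 species and L = 13 feeding links.
C = L / S² = 13 / 81 = 0.1605 ≈ 0.16.

C = 0.16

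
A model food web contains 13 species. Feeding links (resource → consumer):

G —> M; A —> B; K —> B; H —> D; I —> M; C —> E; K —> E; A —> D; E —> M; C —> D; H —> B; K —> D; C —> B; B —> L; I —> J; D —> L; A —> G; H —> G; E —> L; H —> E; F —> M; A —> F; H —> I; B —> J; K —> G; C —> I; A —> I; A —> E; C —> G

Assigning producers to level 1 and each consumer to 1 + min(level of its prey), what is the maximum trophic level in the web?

3

Producers (level 1): H, C, A, K.
Following each consumer down to its lowest-level prey: H → E → M (levels 1 through 3).
All prey of M (E 2, I 2, F 2, G 2) are at level 2 or above, so M is at level 1 + 2 = 3.
Every consumer has at least one prey at level 2 or below, so none exceeds level 3.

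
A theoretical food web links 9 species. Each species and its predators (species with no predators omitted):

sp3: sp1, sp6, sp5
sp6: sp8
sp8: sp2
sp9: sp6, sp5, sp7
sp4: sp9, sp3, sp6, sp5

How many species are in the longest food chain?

One longest chain: sp4 → sp9 → sp6 → sp8 → sp2.
It has 5 species and 4 links.

5 species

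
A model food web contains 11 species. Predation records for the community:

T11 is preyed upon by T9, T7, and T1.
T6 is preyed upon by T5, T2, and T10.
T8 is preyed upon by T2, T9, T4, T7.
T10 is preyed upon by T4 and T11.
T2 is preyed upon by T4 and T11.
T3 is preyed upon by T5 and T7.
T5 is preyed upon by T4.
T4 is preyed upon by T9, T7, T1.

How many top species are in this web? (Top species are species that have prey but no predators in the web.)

3

Top species (has prey, but nothing eats it): T7, T1, T9.
Count: 3.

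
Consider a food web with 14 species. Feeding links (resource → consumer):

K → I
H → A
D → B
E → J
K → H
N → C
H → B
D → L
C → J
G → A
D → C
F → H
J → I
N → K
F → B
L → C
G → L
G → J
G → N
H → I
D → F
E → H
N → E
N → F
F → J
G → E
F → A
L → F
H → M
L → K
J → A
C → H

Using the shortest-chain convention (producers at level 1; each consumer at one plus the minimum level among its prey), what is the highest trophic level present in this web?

4

Producers (level 1): D, G.
Following each consumer down to its lowest-level prey: D → C → H → M (levels 1 through 4).
All prey of M (H 3) are at level 3 or above, so M is at level 1 + 3 = 4.
Every consumer has at least one prey at level 3 or below, so none exceeds level 4.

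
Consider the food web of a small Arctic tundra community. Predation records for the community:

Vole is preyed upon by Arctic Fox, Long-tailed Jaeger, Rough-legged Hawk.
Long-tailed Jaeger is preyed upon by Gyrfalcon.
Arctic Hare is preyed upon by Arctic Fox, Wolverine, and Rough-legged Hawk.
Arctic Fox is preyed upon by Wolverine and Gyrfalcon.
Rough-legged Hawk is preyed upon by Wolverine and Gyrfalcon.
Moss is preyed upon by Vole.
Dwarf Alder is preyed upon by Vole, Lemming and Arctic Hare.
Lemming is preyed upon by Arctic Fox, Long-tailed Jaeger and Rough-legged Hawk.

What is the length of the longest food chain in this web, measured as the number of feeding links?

One longest chain: Moss → Vole → Arctic Fox → Wolverine.
It has 4 species and 3 links.

3 links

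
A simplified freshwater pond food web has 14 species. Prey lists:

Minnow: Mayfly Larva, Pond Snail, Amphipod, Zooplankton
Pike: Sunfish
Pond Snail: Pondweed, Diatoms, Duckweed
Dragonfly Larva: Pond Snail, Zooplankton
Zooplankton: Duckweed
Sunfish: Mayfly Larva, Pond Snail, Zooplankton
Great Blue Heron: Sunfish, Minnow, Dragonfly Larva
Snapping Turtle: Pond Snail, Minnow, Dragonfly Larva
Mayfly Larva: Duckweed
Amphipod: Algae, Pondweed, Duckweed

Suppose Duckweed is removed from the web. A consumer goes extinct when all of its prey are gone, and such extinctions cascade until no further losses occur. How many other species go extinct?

Remove Duckweed.
Round 1: Mayfly Larva (all prey gone), Zooplankton (all prey gone) → extinct.
No further losses. Total secondary extinctions: 2.

2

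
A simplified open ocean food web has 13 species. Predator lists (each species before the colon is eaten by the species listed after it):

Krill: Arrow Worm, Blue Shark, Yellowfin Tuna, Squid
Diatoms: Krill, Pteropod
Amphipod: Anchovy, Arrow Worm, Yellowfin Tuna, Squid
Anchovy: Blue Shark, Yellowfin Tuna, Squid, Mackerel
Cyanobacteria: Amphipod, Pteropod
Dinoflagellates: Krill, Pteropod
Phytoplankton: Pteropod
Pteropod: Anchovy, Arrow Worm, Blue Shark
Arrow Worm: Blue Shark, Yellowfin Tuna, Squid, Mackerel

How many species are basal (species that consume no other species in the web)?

4

Basal species (no prey listed): Cyanobacteria, Phytoplankton, Diatoms, Dinoflagellates.
Count: 4.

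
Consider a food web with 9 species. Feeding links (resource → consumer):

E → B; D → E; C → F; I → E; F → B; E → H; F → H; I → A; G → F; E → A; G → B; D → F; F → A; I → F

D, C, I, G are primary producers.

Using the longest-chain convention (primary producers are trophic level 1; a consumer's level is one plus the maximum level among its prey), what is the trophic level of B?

Trophic level 3

D is a producer → level 1.
E eats D (level 1); other prey at levels: I 1 → level 2.
B eats E (level 2); other prey at levels: G 1, F 2 → level 3.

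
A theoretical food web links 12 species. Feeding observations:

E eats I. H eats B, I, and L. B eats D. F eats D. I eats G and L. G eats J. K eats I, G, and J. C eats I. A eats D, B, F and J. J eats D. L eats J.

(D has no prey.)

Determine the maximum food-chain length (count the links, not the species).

One longest chain: D → J → G → I → H.
It has 5 species and 4 links.

4 links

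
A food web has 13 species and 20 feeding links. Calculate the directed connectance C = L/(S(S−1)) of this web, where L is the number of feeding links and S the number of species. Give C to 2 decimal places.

C = 0.13

The web has S = 13 species and L = 20 feeding links.
C = L / (S(S−1)) = 20 / 156 = 0.1282 ≈ 0.13.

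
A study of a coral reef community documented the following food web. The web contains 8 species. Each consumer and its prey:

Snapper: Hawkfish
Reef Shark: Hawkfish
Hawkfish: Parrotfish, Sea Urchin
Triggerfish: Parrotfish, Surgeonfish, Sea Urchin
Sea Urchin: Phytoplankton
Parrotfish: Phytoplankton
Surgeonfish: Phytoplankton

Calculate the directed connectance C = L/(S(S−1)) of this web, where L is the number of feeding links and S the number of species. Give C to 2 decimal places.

The web has S = 8 species and L = 10 feeding links.
C = L / (S(S−1)) = 10 / 56 = 0.1786 ≈ 0.18.

C = 0.18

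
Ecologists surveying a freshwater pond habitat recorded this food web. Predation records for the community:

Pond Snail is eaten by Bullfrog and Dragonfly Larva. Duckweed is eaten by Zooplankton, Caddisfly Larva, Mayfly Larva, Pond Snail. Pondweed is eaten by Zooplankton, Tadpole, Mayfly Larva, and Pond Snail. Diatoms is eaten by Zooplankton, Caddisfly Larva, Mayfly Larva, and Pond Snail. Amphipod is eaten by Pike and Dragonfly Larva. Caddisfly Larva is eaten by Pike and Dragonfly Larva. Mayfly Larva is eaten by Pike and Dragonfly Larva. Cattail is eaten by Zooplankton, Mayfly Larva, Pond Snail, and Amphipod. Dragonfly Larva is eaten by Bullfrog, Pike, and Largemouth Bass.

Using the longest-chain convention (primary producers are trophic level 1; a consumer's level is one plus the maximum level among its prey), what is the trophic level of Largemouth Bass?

Trophic level 4

Cattail is a producer → level 1.
Amphipod eats Cattail → level 2.
Dragonfly Larva eats Amphipod (level 2); other prey at levels: Pond Snail 2, Mayfly Larva 2, Caddisfly Larva 2 → level 3.
Largemouth Bass eats Dragonfly Larva → level 4.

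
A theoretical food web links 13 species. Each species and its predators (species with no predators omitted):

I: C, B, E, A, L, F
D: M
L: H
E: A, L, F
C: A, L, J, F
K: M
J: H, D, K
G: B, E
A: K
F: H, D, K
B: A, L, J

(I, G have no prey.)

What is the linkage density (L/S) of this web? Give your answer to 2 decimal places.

There are L = 28 links among S = 13 species.
L/S = 28/13 = 2.1538 ≈ 2.15.

L/S = 2.15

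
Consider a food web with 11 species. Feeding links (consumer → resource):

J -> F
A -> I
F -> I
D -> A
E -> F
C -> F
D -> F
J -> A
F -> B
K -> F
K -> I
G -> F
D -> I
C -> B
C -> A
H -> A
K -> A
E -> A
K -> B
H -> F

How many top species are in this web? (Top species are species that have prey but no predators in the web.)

Top species (has prey, but nothing eats it): K, E, D, G, C, J, H.
Count: 7.

7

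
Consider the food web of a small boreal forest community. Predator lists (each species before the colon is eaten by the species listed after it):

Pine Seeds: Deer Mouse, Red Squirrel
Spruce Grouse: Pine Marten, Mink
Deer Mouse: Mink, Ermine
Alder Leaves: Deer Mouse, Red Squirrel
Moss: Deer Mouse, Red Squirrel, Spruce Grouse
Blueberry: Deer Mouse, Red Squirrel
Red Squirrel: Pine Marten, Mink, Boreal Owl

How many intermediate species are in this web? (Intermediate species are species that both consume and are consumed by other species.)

3

Intermediate species (has both prey and predators): Deer Mouse, Red Squirrel, Spruce Grouse.
Count: 3.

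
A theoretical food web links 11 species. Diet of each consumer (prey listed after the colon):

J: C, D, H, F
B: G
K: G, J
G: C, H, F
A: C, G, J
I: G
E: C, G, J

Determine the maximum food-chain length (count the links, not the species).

2 links

One longest chain: C → G → A.
It has 3 species and 2 links.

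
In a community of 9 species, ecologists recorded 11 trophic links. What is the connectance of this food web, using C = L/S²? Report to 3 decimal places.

The web has S = 9 species and L = 11 feeding links.
C = L / S² = 11 / 81 = 0.1358 ≈ 0.136.

C = 0.136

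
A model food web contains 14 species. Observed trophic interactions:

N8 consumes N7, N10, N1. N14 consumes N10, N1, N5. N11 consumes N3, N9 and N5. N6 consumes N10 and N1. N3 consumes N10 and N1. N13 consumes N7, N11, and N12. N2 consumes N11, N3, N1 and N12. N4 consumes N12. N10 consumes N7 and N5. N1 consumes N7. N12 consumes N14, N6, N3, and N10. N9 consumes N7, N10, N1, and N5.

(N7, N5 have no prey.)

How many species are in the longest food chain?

5 species

One longest chain: N7 → N10 → N3 → N12 → N13.
It has 5 species and 4 links.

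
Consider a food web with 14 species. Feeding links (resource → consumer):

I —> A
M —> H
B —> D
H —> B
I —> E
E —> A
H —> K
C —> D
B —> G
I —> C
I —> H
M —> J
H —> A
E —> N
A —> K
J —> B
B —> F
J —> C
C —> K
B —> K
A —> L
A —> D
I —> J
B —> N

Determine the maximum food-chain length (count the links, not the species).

3 links

One longest chain: I → J → B → F.
It has 4 species and 3 links.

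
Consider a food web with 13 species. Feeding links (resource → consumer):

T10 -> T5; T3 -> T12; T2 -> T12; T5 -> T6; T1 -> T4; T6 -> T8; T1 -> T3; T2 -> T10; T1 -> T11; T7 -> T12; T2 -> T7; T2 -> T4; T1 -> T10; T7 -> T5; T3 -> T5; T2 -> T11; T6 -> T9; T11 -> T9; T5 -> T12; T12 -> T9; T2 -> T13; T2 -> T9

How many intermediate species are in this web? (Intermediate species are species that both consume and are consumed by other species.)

Intermediate species (has both prey and predators): T10, T7, T3, T11, T5, T6, T12.
Count: 7.

7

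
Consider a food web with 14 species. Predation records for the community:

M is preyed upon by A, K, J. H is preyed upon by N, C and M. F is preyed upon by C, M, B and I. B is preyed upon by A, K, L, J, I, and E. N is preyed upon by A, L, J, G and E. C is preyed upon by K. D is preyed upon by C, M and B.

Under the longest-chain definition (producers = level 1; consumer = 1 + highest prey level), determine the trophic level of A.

Trophic level 3

F is a producer → level 1.
B eats F (level 1); other prey at levels: D 1 → level 2.
A eats B (level 2); other prey at levels: M 2, N 2 → level 3.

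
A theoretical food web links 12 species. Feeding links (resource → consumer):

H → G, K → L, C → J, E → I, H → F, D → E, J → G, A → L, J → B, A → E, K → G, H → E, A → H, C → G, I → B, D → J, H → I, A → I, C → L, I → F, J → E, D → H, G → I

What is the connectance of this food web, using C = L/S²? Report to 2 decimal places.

The web has S = 12 species and L = 23 feeding links.
C = L / S² = 23 / 144 = 0.1597 ≈ 0.16.

C = 0.16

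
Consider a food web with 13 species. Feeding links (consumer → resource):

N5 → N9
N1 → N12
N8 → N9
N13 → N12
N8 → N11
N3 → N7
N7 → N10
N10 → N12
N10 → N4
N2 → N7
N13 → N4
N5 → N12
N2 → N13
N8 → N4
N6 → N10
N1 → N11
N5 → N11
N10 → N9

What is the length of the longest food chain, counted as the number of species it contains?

4 species

One longest chain: N4 → N10 → N7 → N3.
It has 4 species and 3 links.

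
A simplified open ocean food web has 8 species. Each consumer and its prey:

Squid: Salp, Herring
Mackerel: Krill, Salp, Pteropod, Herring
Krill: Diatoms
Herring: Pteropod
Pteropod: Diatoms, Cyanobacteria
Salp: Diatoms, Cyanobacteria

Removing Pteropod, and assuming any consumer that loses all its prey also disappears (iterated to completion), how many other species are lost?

1

Remove Pteropod.
Round 1: Herring (all prey gone) → extinct.
No further losses. Total secondary extinctions: 1.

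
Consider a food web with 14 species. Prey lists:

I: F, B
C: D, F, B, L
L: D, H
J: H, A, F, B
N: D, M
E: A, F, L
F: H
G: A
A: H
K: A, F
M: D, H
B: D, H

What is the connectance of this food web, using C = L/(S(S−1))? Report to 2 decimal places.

The web has S = 14 species and L = 26 feeding links.
C = L / (S(S−1)) = 26 / 182 = 0.1429 ≈ 0.14.

C = 0.14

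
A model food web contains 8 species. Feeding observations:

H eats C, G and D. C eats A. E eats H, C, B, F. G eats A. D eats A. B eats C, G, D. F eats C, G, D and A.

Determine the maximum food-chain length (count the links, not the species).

One longest chain: A → G → F → E.
It has 4 species and 3 links.

3 links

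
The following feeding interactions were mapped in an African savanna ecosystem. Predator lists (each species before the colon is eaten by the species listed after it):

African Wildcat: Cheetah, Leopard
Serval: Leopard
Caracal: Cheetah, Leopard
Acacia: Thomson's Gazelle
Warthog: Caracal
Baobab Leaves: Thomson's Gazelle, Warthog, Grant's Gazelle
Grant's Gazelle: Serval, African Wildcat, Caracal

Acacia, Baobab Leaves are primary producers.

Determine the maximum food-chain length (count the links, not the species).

3 links

One longest chain: Baobab Leaves → Grant's Gazelle → African Wildcat → Cheetah.
It has 4 species and 3 links.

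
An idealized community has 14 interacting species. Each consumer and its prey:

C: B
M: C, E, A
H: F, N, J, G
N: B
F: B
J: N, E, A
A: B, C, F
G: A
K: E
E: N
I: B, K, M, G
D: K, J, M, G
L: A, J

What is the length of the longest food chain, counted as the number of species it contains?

One longest chain: B → N → E → M → I.
It has 5 species and 4 links.

5 species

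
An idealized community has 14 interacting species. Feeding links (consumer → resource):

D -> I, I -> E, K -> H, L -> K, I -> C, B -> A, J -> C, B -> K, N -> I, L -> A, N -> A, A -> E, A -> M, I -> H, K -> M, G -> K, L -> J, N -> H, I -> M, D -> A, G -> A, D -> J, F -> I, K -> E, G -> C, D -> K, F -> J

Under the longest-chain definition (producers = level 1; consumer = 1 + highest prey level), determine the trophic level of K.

H is a producer → level 1.
K eats H (level 1); other prey at levels: E 1, M 1 → level 2.

Trophic level 2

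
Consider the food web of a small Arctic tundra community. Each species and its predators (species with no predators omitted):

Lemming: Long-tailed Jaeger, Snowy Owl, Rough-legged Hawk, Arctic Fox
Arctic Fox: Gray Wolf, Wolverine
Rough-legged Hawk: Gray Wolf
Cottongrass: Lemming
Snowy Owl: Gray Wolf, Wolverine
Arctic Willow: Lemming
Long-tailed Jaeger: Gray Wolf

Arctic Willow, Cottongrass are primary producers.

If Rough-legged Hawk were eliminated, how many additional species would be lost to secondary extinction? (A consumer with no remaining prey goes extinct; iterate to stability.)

Remove Rough-legged Hawk.
Every predator of it retains at least one other prey: Gray Wolf still has Long-tailed Jaeger, Snowy Owl, Arctic Fox.
No consumer loses all prey, so no secondary extinctions occur.

0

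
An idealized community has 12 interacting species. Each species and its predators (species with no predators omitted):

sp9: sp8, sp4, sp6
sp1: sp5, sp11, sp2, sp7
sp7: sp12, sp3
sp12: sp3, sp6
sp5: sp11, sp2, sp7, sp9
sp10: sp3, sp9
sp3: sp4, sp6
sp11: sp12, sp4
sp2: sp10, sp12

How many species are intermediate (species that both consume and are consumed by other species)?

Intermediate species (has both prey and predators): sp5, sp11, sp2, sp7, sp10, sp12, sp3, sp9.
Count: 8.

8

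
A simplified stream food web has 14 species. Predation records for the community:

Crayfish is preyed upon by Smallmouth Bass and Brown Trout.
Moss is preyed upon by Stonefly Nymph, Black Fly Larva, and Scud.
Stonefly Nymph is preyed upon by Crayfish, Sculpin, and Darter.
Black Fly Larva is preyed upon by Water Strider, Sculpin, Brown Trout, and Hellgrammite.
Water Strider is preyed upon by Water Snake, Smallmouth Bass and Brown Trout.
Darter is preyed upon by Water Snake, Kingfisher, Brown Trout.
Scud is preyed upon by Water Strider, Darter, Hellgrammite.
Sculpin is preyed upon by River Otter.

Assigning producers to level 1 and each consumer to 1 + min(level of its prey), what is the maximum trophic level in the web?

4

Producers (level 1): Moss.
Following each consumer down to its lowest-level prey: Moss → Stonefly Nymph → Darter → Water Snake (levels 1 through 4).
All prey of Water Snake (Darter 3, Water Strider 3) are at level 3 or above, so Water Snake is at level 1 + 3 = 4.
Every consumer has at least one prey at level 3 or below, so none exceeds level 4.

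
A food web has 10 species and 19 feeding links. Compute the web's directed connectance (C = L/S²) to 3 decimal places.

C = 0.190

The web has S = 10 species and L = 19 feeding links.
C = L / S² = 19 / 100 = 0.1900 ≈ 0.190.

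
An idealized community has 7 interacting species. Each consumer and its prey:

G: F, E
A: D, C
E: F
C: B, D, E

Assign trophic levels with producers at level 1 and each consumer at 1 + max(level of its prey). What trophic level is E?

Trophic level 2

F is a producer → level 1.
E eats F → level 2.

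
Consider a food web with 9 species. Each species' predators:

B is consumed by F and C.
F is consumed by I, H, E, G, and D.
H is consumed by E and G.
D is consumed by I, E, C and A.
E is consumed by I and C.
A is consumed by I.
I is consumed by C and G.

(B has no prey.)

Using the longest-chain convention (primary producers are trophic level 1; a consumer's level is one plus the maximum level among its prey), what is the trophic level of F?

B is a producer → level 1.
F eats B → level 2.

Trophic level 2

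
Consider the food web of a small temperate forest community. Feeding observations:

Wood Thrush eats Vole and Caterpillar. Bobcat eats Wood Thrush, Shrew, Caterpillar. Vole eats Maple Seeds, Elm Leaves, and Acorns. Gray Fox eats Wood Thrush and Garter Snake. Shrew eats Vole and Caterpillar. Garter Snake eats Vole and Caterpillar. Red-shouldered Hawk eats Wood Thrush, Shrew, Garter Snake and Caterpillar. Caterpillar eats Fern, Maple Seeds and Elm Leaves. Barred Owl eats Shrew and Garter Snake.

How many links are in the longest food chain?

3 links

One longest chain: Elm Leaves → Vole → Shrew → Red-shouldered Hawk.
It has 4 species and 3 links.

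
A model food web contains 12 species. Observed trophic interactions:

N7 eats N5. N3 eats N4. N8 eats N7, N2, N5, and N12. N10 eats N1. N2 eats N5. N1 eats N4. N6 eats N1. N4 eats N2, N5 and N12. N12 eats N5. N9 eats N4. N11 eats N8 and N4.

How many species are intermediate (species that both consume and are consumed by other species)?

Intermediate species (has both prey and predators): N12, N2, N7, N4, N8, N1.
Count: 6.

6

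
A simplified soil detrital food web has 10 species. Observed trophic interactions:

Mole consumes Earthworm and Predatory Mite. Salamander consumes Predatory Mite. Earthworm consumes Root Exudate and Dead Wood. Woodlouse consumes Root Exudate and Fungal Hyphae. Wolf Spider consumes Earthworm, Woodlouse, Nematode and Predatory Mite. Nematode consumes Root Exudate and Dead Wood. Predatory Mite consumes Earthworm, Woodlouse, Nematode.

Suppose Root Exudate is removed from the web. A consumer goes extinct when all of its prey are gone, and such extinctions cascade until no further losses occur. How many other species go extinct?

0

Remove Root Exudate.
Every predator of it retains at least one other prey: Earthworm still has Dead Wood; Nematode still has Dead Wood; Woodlouse still has Fungal Hyphae.
No consumer loses all prey, so no secondary extinctions occur.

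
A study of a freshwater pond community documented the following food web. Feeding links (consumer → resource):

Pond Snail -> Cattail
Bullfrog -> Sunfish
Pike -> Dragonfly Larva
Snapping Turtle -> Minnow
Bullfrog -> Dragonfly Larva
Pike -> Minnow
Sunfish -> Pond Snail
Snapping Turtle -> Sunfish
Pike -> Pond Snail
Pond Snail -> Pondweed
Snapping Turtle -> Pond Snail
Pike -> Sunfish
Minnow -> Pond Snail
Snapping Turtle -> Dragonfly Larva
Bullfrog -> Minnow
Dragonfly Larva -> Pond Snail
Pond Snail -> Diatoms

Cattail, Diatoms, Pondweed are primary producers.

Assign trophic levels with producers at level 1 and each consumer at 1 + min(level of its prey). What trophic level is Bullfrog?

Cattail is a producer → level 1.
Pond Snail eats Cattail → level 2.
Dragonfly Larva eats Pond Snail → level 3.
Bullfrog eats Dragonfly Larva → level 4.
No prey of Bullfrog is below level 3, so 4 is the minimum.

Trophic level 4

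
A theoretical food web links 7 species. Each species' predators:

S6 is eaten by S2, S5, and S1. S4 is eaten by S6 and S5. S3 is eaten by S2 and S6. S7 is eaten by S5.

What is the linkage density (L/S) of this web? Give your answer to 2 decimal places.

There are L = 8 links among S = 7 species.
L/S = 8/7 = 1.1429 ≈ 1.14.

L/S = 1.14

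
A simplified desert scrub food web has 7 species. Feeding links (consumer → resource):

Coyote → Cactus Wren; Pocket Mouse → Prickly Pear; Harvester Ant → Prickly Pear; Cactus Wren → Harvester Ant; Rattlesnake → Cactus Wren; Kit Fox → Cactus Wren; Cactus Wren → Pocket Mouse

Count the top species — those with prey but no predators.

Top species (has prey, but nothing eats it): Kit Fox, Rattlesnake, Coyote.
Count: 3.

3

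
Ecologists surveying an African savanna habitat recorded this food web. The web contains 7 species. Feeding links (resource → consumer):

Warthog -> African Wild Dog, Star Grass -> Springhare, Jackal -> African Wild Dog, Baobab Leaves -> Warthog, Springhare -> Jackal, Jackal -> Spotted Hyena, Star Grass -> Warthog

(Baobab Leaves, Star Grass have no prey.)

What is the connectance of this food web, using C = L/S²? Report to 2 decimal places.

The web has S = 7 species and L = 7 feeding links.
C = L / S² = 7 / 49 = 0.1429 ≈ 0.14.

C = 0.14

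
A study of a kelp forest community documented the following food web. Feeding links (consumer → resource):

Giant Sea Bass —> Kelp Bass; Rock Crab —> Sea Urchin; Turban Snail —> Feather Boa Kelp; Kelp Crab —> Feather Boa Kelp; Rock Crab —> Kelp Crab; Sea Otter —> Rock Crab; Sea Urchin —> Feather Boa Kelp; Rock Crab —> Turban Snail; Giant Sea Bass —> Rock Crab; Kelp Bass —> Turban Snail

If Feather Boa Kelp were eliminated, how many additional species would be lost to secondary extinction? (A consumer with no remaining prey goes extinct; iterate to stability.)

7

Remove Feather Boa Kelp.
Round 1: Turban Snail (all prey gone), Sea Urchin (all prey gone), Kelp Crab (all prey gone) → extinct.
Round 2: Kelp Bass (all prey gone), Rock Crab (all prey gone) → extinct.
Round 3: Sea Otter (all prey gone), Giant Sea Bass (all prey gone) → extinct.
No further losses. Total secondary extinctions: 7.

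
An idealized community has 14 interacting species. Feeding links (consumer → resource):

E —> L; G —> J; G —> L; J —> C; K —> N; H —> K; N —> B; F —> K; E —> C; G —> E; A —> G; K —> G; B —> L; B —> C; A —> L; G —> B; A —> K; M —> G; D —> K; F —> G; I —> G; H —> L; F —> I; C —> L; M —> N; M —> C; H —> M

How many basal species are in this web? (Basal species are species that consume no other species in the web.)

Basal species (no prey listed): L.
Count: 1.

1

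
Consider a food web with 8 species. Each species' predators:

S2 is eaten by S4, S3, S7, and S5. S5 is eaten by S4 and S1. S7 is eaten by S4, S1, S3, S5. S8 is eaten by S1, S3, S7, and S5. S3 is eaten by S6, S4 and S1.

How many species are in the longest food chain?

4 species

One longest chain: S8 → S7 → S5 → S1.
It has 4 species and 3 links.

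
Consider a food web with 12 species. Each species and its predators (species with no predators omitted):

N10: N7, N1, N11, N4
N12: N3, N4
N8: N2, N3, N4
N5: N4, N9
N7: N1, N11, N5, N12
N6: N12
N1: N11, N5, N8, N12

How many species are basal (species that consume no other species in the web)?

2

Basal species (no prey listed): N6, N10.
Count: 2.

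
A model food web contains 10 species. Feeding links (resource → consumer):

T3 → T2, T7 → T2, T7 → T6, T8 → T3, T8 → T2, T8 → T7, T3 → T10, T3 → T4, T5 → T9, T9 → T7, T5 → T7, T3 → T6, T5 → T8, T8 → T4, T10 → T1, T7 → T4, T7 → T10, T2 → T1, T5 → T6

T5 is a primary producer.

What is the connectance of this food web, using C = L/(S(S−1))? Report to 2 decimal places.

C = 0.21

The web has S = 10 species and L = 19 feeding links.
C = L / (S(S−1)) = 19 / 90 = 0.2111 ≈ 0.21.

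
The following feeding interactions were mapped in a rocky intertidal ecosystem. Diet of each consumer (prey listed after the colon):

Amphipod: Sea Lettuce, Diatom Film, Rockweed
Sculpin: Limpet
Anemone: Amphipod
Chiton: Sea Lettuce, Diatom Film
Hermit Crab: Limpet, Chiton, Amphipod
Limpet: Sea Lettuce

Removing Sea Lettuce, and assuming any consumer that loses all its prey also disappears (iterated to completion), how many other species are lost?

Remove Sea Lettuce.
Round 1: Limpet (all prey gone) → extinct.
Round 2: Sculpin (all prey gone) → extinct.
No further losses. Total secondary extinctions: 2.

2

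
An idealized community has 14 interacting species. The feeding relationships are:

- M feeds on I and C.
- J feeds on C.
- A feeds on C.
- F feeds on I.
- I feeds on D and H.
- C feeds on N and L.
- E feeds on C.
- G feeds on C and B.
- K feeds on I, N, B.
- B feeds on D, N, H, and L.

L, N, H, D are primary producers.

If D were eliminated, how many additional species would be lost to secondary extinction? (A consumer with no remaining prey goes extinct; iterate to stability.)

Remove D.
Every predator of it retains at least one other prey: B still has L, N, H; I still has H.
No consumer loses all prey, so no secondary extinctions occur.

0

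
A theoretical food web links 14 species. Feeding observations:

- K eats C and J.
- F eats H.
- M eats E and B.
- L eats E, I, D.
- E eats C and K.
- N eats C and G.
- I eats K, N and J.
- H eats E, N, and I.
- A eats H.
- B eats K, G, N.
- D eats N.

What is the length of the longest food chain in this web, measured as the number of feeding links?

One longest chain: J → K → E → H → F.
It has 5 species and 4 links.

4 links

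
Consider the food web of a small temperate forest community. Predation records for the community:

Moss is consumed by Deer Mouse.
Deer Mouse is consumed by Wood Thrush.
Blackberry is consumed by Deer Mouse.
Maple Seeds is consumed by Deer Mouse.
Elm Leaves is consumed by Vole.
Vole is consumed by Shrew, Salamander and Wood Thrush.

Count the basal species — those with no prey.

4

Basal species (no prey listed): Elm Leaves, Blackberry, Maple Seeds, Moss.
Count: 4.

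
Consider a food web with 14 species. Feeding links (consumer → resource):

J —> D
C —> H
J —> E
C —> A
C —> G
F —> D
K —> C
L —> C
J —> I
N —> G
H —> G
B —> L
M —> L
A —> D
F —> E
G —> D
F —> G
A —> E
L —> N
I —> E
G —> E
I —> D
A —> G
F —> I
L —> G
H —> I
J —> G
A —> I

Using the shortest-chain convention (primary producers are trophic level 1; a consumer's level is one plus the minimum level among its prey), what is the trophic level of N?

Trophic level 3

E is a producer → level 1.
G eats E → level 2.
N eats G → level 3.
No prey of N is below level 2, so 3 is the minimum.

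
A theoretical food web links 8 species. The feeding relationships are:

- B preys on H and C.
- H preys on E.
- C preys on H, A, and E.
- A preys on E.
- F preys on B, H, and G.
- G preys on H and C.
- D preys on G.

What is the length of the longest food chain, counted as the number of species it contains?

One longest chain: E → H → C → B → F.
It has 5 species and 4 links.

5 species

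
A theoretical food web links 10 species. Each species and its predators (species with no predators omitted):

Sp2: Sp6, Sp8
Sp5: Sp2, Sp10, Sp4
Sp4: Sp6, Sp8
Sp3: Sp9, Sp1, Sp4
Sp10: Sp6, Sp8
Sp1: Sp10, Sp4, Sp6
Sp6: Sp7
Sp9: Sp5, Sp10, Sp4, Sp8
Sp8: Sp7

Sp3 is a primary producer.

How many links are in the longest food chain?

5 links

One longest chain: Sp3 → Sp9 → Sp5 → Sp2 → Sp8 → Sp7.
It has 6 species and 5 links.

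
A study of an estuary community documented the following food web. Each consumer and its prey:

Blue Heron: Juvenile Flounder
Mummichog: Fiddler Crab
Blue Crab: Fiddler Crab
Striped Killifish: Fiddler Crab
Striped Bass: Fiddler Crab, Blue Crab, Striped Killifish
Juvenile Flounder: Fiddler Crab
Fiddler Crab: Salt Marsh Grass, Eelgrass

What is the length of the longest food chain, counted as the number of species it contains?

One longest chain: Salt Marsh Grass → Fiddler Crab → Blue Crab → Striped Bass.
It has 4 species and 3 links.

4 species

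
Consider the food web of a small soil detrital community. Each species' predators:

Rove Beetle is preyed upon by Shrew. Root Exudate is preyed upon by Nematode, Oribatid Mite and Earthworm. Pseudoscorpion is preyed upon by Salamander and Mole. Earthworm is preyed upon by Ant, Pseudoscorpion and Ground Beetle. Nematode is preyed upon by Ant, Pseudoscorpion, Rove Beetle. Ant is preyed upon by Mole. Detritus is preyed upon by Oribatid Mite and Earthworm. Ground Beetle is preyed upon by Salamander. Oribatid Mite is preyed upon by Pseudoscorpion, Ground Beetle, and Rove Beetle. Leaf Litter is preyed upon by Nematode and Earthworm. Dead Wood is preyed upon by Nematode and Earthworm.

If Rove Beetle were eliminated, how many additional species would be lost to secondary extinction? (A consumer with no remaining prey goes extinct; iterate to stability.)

Remove Rove Beetle.
Round 1: Shrew (all prey gone) → extinct.
No further losses. Total secondary extinctions: 1.

1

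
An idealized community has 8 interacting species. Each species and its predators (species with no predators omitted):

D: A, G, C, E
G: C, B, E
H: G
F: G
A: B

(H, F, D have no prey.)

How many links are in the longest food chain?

One longest chain: H → G → C.
It has 3 species and 2 links.

2 links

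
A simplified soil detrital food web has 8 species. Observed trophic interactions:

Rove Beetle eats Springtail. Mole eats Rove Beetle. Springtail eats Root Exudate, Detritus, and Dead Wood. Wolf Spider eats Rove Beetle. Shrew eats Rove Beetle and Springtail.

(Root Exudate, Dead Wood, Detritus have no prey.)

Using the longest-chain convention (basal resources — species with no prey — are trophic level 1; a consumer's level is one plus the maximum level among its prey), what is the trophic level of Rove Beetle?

Root Exudate has no prey (basal) → level 1.
Springtail eats Root Exudate (level 1); other prey at levels: Dead Wood 1, Detritus 1 → level 2.
Rove Beetle eats Springtail → level 3.

Trophic level 3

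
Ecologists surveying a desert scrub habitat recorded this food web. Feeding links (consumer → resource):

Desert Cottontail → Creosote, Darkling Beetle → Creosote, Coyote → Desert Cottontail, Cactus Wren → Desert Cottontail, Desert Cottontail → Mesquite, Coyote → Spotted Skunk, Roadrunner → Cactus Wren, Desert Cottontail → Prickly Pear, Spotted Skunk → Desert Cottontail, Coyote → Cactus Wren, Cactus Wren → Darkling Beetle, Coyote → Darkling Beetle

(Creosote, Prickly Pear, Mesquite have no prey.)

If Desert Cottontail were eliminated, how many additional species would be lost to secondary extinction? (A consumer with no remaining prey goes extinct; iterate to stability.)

Remove Desert Cottontail.
Round 1: Spotted Skunk (all prey gone) → extinct.
No further losses. Total secondary extinctions: 1.

1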